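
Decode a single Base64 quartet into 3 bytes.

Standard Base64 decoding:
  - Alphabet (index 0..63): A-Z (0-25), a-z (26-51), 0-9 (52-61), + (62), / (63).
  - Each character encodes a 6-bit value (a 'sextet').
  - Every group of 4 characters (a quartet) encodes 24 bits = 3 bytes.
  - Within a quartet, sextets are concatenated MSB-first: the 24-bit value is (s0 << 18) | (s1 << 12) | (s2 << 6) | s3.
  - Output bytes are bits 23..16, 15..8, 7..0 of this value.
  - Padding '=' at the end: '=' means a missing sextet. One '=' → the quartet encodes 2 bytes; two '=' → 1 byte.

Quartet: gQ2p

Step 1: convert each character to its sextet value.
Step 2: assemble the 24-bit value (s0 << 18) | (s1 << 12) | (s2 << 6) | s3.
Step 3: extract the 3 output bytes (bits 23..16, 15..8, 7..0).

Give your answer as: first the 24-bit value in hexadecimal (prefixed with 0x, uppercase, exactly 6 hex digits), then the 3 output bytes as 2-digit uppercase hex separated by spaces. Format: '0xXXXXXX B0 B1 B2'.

Sextets: g=32, Q=16, 2=54, p=41
24-bit: (32<<18) | (16<<12) | (54<<6) | 41
      = 0x800000 | 0x010000 | 0x000D80 | 0x000029
      = 0x810DA9
Bytes: (v>>16)&0xFF=81, (v>>8)&0xFF=0D, v&0xFF=A9

Answer: 0x810DA9 81 0D A9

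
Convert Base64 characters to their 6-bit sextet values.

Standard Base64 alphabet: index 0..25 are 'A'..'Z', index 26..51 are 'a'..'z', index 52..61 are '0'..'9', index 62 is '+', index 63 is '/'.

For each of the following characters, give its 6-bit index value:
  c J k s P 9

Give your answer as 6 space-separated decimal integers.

Answer: 28 9 36 44 15 61

Derivation:
'c': a..z range, 26 + ord('c') − ord('a') = 28
'J': A..Z range, ord('J') − ord('A') = 9
'k': a..z range, 26 + ord('k') − ord('a') = 36
's': a..z range, 26 + ord('s') − ord('a') = 44
'P': A..Z range, ord('P') − ord('A') = 15
'9': 0..9 range, 52 + ord('9') − ord('0') = 61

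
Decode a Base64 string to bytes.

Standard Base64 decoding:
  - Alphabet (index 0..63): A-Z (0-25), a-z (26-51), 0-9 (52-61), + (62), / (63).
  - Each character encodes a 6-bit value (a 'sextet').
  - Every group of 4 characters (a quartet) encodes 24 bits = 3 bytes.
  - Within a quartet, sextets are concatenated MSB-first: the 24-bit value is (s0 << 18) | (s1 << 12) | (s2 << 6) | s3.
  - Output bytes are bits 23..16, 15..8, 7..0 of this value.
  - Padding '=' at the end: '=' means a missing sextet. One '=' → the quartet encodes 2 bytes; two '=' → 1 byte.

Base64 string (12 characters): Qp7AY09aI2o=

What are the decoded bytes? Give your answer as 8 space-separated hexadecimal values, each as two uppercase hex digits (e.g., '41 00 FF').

Answer: 42 9E C0 63 4F 5A 23 6A

Derivation:
After char 0 ('Q'=16): chars_in_quartet=1 acc=0x10 bytes_emitted=0
After char 1 ('p'=41): chars_in_quartet=2 acc=0x429 bytes_emitted=0
After char 2 ('7'=59): chars_in_quartet=3 acc=0x10A7B bytes_emitted=0
After char 3 ('A'=0): chars_in_quartet=4 acc=0x429EC0 -> emit 42 9E C0, reset; bytes_emitted=3
After char 4 ('Y'=24): chars_in_quartet=1 acc=0x18 bytes_emitted=3
After char 5 ('0'=52): chars_in_quartet=2 acc=0x634 bytes_emitted=3
After char 6 ('9'=61): chars_in_quartet=3 acc=0x18D3D bytes_emitted=3
After char 7 ('a'=26): chars_in_quartet=4 acc=0x634F5A -> emit 63 4F 5A, reset; bytes_emitted=6
After char 8 ('I'=8): chars_in_quartet=1 acc=0x8 bytes_emitted=6
After char 9 ('2'=54): chars_in_quartet=2 acc=0x236 bytes_emitted=6
After char 10 ('o'=40): chars_in_quartet=3 acc=0x8DA8 bytes_emitted=6
Padding '=': partial quartet acc=0x8DA8 -> emit 23 6A; bytes_emitted=8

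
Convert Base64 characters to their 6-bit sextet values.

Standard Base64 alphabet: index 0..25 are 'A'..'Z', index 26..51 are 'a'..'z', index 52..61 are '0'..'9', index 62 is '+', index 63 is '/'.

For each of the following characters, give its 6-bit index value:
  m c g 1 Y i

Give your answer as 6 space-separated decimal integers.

Answer: 38 28 32 53 24 34

Derivation:
'm': a..z range, 26 + ord('m') − ord('a') = 38
'c': a..z range, 26 + ord('c') − ord('a') = 28
'g': a..z range, 26 + ord('g') − ord('a') = 32
'1': 0..9 range, 52 + ord('1') − ord('0') = 53
'Y': A..Z range, ord('Y') − ord('A') = 24
'i': a..z range, 26 + ord('i') − ord('a') = 34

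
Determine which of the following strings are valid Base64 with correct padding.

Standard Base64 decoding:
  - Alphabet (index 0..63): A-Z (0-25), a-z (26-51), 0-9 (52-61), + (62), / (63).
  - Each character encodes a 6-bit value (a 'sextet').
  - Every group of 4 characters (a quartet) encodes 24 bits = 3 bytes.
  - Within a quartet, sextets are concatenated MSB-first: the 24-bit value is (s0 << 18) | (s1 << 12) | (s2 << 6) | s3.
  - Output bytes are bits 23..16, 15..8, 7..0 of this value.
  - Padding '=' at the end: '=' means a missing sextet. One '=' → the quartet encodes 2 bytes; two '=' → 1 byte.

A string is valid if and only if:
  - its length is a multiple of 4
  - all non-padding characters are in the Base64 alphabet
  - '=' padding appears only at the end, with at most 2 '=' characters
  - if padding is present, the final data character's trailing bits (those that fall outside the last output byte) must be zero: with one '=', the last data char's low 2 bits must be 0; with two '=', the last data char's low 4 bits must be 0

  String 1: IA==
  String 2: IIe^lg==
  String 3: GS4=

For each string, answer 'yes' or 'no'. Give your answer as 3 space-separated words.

Answer: yes no yes

Derivation:
String 1: 'IA==' → valid
String 2: 'IIe^lg==' → invalid (bad char(s): ['^'])
String 3: 'GS4=' → valid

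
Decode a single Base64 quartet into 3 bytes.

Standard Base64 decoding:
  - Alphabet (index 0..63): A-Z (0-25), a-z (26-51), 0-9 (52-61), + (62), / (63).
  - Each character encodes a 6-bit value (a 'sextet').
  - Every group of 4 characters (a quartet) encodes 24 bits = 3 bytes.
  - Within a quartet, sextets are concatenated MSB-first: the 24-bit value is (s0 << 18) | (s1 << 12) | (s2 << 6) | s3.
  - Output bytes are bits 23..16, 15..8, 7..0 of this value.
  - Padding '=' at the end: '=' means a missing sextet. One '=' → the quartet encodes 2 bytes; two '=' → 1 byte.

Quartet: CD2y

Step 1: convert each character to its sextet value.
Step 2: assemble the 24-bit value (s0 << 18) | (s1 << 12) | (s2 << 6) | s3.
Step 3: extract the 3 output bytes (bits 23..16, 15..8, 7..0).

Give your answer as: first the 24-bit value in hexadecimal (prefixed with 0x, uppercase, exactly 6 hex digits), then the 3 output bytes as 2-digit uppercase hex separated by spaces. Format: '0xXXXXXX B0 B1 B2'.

Answer: 0x083DB2 08 3D B2

Derivation:
Sextets: C=2, D=3, 2=54, y=50
24-bit: (2<<18) | (3<<12) | (54<<6) | 50
      = 0x080000 | 0x003000 | 0x000D80 | 0x000032
      = 0x083DB2
Bytes: (v>>16)&0xFF=08, (v>>8)&0xFF=3D, v&0xFF=B2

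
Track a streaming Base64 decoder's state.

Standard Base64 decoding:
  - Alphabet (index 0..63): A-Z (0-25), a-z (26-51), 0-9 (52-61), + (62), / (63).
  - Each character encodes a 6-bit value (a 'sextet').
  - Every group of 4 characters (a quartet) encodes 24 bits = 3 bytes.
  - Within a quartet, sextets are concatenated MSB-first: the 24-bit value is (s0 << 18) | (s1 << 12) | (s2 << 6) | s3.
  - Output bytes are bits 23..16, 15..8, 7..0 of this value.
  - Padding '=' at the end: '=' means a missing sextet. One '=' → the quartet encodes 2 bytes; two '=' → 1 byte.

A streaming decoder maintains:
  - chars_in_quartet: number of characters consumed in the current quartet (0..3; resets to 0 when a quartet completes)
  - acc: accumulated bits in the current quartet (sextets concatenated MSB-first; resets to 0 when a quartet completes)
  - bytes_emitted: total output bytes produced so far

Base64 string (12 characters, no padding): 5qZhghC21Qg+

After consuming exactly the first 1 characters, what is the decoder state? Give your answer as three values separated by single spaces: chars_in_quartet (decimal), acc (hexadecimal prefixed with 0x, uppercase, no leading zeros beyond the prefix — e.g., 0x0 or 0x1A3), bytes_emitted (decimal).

Answer: 1 0x39 0

Derivation:
After char 0 ('5'=57): chars_in_quartet=1 acc=0x39 bytes_emitted=0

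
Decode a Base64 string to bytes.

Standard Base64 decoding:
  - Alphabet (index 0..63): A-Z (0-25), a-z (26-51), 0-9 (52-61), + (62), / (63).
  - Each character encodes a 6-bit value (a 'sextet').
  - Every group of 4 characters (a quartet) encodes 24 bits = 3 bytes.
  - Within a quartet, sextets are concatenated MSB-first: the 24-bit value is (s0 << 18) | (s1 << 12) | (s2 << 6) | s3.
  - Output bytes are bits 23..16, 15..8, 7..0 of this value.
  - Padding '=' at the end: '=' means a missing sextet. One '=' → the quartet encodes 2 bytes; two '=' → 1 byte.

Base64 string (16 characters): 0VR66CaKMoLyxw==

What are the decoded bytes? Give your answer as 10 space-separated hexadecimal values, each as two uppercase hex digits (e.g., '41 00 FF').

After char 0 ('0'=52): chars_in_quartet=1 acc=0x34 bytes_emitted=0
After char 1 ('V'=21): chars_in_quartet=2 acc=0xD15 bytes_emitted=0
After char 2 ('R'=17): chars_in_quartet=3 acc=0x34551 bytes_emitted=0
After char 3 ('6'=58): chars_in_quartet=4 acc=0xD1547A -> emit D1 54 7A, reset; bytes_emitted=3
After char 4 ('6'=58): chars_in_quartet=1 acc=0x3A bytes_emitted=3
After char 5 ('C'=2): chars_in_quartet=2 acc=0xE82 bytes_emitted=3
After char 6 ('a'=26): chars_in_quartet=3 acc=0x3A09A bytes_emitted=3
After char 7 ('K'=10): chars_in_quartet=4 acc=0xE8268A -> emit E8 26 8A, reset; bytes_emitted=6
After char 8 ('M'=12): chars_in_quartet=1 acc=0xC bytes_emitted=6
After char 9 ('o'=40): chars_in_quartet=2 acc=0x328 bytes_emitted=6
After char 10 ('L'=11): chars_in_quartet=3 acc=0xCA0B bytes_emitted=6
After char 11 ('y'=50): chars_in_quartet=4 acc=0x3282F2 -> emit 32 82 F2, reset; bytes_emitted=9
After char 12 ('x'=49): chars_in_quartet=1 acc=0x31 bytes_emitted=9
After char 13 ('w'=48): chars_in_quartet=2 acc=0xC70 bytes_emitted=9
Padding '==': partial quartet acc=0xC70 -> emit C7; bytes_emitted=10

Answer: D1 54 7A E8 26 8A 32 82 F2 C7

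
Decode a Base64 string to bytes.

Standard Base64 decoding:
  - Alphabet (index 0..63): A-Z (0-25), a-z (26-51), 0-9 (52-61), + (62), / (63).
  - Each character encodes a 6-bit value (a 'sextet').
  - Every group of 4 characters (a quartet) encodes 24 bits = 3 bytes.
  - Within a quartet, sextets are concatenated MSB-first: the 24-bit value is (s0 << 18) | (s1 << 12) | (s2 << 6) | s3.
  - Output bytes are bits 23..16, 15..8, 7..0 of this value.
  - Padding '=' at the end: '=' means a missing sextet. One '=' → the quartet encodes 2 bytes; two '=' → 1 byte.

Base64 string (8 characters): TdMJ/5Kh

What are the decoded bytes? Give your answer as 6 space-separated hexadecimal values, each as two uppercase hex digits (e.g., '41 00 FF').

Answer: 4D D3 09 FF 92 A1

Derivation:
After char 0 ('T'=19): chars_in_quartet=1 acc=0x13 bytes_emitted=0
After char 1 ('d'=29): chars_in_quartet=2 acc=0x4DD bytes_emitted=0
After char 2 ('M'=12): chars_in_quartet=3 acc=0x1374C bytes_emitted=0
After char 3 ('J'=9): chars_in_quartet=4 acc=0x4DD309 -> emit 4D D3 09, reset; bytes_emitted=3
After char 4 ('/'=63): chars_in_quartet=1 acc=0x3F bytes_emitted=3
After char 5 ('5'=57): chars_in_quartet=2 acc=0xFF9 bytes_emitted=3
After char 6 ('K'=10): chars_in_quartet=3 acc=0x3FE4A bytes_emitted=3
After char 7 ('h'=33): chars_in_quartet=4 acc=0xFF92A1 -> emit FF 92 A1, reset; bytes_emitted=6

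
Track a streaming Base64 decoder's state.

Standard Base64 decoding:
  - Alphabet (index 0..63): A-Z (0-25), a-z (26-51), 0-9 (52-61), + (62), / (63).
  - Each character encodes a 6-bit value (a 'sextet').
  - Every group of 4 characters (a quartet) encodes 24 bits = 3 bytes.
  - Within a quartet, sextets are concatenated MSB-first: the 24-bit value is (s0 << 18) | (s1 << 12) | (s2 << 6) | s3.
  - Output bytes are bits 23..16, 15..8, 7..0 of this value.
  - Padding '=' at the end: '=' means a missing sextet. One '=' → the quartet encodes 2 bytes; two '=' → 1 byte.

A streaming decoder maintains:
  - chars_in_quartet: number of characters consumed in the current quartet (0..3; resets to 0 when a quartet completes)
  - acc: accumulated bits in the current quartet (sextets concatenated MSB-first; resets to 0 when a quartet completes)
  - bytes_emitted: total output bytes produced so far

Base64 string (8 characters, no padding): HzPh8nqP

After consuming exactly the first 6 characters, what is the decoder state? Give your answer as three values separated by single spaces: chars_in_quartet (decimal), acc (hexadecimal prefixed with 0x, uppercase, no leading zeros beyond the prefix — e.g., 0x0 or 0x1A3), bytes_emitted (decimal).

After char 0 ('H'=7): chars_in_quartet=1 acc=0x7 bytes_emitted=0
After char 1 ('z'=51): chars_in_quartet=2 acc=0x1F3 bytes_emitted=0
After char 2 ('P'=15): chars_in_quartet=3 acc=0x7CCF bytes_emitted=0
After char 3 ('h'=33): chars_in_quartet=4 acc=0x1F33E1 -> emit 1F 33 E1, reset; bytes_emitted=3
After char 4 ('8'=60): chars_in_quartet=1 acc=0x3C bytes_emitted=3
After char 5 ('n'=39): chars_in_quartet=2 acc=0xF27 bytes_emitted=3

Answer: 2 0xF27 3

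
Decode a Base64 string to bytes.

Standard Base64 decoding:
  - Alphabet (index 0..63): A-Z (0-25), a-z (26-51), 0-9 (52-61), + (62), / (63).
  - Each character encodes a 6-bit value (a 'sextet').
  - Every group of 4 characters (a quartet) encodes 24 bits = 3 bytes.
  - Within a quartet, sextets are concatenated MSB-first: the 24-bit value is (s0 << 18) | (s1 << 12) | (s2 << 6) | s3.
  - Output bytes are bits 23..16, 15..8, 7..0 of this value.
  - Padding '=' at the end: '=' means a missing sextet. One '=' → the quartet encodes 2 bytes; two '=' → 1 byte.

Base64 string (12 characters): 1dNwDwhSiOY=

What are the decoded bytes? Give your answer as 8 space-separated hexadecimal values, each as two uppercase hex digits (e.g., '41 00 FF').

Answer: D5 D3 70 0F 08 52 88 E6

Derivation:
After char 0 ('1'=53): chars_in_quartet=1 acc=0x35 bytes_emitted=0
After char 1 ('d'=29): chars_in_quartet=2 acc=0xD5D bytes_emitted=0
After char 2 ('N'=13): chars_in_quartet=3 acc=0x3574D bytes_emitted=0
After char 3 ('w'=48): chars_in_quartet=4 acc=0xD5D370 -> emit D5 D3 70, reset; bytes_emitted=3
After char 4 ('D'=3): chars_in_quartet=1 acc=0x3 bytes_emitted=3
After char 5 ('w'=48): chars_in_quartet=2 acc=0xF0 bytes_emitted=3
After char 6 ('h'=33): chars_in_quartet=3 acc=0x3C21 bytes_emitted=3
After char 7 ('S'=18): chars_in_quartet=4 acc=0xF0852 -> emit 0F 08 52, reset; bytes_emitted=6
After char 8 ('i'=34): chars_in_quartet=1 acc=0x22 bytes_emitted=6
After char 9 ('O'=14): chars_in_quartet=2 acc=0x88E bytes_emitted=6
After char 10 ('Y'=24): chars_in_quartet=3 acc=0x22398 bytes_emitted=6
Padding '=': partial quartet acc=0x22398 -> emit 88 E6; bytes_emitted=8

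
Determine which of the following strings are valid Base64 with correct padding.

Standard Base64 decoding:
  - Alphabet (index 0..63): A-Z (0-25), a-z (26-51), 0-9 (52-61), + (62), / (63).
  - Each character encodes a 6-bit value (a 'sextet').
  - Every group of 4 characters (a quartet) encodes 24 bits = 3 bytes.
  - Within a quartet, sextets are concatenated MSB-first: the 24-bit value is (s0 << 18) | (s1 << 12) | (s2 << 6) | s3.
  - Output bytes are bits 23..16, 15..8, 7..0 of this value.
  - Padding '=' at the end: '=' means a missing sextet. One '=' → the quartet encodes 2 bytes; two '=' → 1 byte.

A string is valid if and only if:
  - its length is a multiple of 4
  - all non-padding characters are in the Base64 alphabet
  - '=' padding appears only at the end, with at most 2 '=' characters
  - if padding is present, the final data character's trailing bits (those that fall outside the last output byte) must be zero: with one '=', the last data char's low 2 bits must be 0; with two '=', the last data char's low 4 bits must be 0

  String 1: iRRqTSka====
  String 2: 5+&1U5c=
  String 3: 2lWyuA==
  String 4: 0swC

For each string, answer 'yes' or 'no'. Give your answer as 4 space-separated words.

Answer: no no yes yes

Derivation:
String 1: 'iRRqTSka====' → invalid (4 pad chars (max 2))
String 2: '5+&1U5c=' → invalid (bad char(s): ['&'])
String 3: '2lWyuA==' → valid
String 4: '0swC' → valid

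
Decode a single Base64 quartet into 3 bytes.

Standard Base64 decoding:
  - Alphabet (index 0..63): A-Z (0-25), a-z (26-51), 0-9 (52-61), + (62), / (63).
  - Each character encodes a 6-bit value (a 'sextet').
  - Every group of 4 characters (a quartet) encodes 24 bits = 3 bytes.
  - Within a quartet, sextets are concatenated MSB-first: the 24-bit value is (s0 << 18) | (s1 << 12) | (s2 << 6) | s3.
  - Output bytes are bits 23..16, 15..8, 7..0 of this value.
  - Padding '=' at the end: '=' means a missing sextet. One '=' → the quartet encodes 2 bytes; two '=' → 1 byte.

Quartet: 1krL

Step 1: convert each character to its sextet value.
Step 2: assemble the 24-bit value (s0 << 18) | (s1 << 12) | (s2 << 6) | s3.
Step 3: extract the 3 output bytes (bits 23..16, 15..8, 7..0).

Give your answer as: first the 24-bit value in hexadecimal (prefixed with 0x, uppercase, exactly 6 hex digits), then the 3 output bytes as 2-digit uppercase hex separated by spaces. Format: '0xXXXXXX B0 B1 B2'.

Sextets: 1=53, k=36, r=43, L=11
24-bit: (53<<18) | (36<<12) | (43<<6) | 11
      = 0xD40000 | 0x024000 | 0x000AC0 | 0x00000B
      = 0xD64ACB
Bytes: (v>>16)&0xFF=D6, (v>>8)&0xFF=4A, v&0xFF=CB

Answer: 0xD64ACB D6 4A CB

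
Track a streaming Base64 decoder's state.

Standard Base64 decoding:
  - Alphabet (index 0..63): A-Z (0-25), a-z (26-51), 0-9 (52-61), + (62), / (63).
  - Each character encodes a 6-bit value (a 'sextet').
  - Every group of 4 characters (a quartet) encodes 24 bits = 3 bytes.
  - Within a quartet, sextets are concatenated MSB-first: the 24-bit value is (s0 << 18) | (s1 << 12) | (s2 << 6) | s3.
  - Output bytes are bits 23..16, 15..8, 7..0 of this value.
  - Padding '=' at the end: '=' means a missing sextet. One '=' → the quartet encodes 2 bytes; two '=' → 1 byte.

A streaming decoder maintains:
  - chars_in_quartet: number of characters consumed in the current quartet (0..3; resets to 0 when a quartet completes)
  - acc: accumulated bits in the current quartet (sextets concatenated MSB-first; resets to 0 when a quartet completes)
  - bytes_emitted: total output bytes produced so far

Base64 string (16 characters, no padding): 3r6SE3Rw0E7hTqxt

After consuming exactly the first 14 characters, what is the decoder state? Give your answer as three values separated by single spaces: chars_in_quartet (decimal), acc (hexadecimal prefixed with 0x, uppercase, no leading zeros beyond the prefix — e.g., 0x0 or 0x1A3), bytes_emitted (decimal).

Answer: 2 0x4EA 9

Derivation:
After char 0 ('3'=55): chars_in_quartet=1 acc=0x37 bytes_emitted=0
After char 1 ('r'=43): chars_in_quartet=2 acc=0xDEB bytes_emitted=0
After char 2 ('6'=58): chars_in_quartet=3 acc=0x37AFA bytes_emitted=0
After char 3 ('S'=18): chars_in_quartet=4 acc=0xDEBE92 -> emit DE BE 92, reset; bytes_emitted=3
After char 4 ('E'=4): chars_in_quartet=1 acc=0x4 bytes_emitted=3
After char 5 ('3'=55): chars_in_quartet=2 acc=0x137 bytes_emitted=3
After char 6 ('R'=17): chars_in_quartet=3 acc=0x4DD1 bytes_emitted=3
After char 7 ('w'=48): chars_in_quartet=4 acc=0x137470 -> emit 13 74 70, reset; bytes_emitted=6
After char 8 ('0'=52): chars_in_quartet=1 acc=0x34 bytes_emitted=6
After char 9 ('E'=4): chars_in_quartet=2 acc=0xD04 bytes_emitted=6
After char 10 ('7'=59): chars_in_quartet=3 acc=0x3413B bytes_emitted=6
After char 11 ('h'=33): chars_in_quartet=4 acc=0xD04EE1 -> emit D0 4E E1, reset; bytes_emitted=9
After char 12 ('T'=19): chars_in_quartet=1 acc=0x13 bytes_emitted=9
After char 13 ('q'=42): chars_in_quartet=2 acc=0x4EA bytes_emitted=9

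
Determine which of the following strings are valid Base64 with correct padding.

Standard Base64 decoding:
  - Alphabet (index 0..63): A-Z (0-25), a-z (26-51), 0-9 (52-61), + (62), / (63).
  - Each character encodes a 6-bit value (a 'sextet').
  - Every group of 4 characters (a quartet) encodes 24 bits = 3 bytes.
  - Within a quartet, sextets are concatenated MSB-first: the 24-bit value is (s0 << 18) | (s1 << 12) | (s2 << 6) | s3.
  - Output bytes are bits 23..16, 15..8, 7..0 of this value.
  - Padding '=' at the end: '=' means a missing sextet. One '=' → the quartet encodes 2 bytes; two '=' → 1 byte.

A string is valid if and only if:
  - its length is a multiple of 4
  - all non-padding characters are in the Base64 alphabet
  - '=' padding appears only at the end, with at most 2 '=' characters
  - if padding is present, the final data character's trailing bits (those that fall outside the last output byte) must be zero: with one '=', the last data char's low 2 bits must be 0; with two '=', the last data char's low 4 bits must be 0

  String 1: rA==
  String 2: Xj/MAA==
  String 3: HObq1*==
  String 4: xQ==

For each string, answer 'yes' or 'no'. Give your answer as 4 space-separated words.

String 1: 'rA==' → valid
String 2: 'Xj/MAA==' → valid
String 3: 'HObq1*==' → invalid (bad char(s): ['*'])
String 4: 'xQ==' → valid

Answer: yes yes no yes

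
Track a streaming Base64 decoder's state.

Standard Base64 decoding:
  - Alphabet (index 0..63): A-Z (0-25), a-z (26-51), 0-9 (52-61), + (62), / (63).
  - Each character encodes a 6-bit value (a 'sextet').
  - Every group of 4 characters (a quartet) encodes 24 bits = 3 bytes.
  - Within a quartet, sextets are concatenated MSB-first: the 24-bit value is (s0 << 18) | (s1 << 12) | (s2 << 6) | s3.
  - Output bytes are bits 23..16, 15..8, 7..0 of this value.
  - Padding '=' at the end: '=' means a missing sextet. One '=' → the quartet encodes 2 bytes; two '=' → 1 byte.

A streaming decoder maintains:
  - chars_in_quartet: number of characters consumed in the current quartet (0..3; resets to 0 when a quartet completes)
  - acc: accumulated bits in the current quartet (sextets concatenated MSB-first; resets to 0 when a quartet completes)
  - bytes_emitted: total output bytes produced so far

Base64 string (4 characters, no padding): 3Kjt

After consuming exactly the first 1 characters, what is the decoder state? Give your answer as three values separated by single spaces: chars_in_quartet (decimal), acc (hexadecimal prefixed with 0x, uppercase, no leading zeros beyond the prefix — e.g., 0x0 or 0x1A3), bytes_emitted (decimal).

After char 0 ('3'=55): chars_in_quartet=1 acc=0x37 bytes_emitted=0

Answer: 1 0x37 0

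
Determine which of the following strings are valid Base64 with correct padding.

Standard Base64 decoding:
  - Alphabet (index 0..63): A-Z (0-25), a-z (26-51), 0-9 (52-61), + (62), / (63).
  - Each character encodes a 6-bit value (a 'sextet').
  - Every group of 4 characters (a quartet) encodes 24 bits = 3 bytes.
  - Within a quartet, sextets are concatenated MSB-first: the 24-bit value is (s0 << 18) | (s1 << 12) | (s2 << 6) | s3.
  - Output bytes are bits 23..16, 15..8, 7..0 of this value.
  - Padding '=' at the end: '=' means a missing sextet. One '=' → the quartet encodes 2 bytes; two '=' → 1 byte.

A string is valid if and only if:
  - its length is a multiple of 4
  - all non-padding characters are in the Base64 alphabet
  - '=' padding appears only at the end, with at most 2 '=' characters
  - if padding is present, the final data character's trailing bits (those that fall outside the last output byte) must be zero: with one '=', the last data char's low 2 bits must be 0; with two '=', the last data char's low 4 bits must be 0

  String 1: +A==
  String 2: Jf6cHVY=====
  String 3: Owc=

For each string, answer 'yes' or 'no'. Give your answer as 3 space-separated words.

String 1: '+A==' → valid
String 2: 'Jf6cHVY=====' → invalid (5 pad chars (max 2))
String 3: 'Owc=' → valid

Answer: yes no yes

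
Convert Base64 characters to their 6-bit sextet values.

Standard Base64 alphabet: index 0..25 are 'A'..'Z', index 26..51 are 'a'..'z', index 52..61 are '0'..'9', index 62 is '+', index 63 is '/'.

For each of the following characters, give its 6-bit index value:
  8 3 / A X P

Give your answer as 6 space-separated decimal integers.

'8': 0..9 range, 52 + ord('8') − ord('0') = 60
'3': 0..9 range, 52 + ord('3') − ord('0') = 55
'/': index 63
'A': A..Z range, ord('A') − ord('A') = 0
'X': A..Z range, ord('X') − ord('A') = 23
'P': A..Z range, ord('P') − ord('A') = 15

Answer: 60 55 63 0 23 15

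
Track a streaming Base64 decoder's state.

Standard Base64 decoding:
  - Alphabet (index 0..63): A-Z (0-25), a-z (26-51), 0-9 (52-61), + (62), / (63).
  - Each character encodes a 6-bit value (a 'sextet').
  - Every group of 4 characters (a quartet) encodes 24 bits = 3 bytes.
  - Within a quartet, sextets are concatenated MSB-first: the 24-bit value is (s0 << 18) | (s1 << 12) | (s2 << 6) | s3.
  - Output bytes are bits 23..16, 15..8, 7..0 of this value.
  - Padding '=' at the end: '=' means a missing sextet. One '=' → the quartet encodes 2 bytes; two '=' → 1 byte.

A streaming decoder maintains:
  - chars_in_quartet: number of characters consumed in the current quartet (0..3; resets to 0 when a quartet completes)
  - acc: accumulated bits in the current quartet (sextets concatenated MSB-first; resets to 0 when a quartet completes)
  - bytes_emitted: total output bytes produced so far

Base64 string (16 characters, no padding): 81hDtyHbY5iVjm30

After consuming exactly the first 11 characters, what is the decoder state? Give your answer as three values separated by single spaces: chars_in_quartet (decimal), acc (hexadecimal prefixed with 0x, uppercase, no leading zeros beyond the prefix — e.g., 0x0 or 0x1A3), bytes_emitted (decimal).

Answer: 3 0x18E62 6

Derivation:
After char 0 ('8'=60): chars_in_quartet=1 acc=0x3C bytes_emitted=0
After char 1 ('1'=53): chars_in_quartet=2 acc=0xF35 bytes_emitted=0
After char 2 ('h'=33): chars_in_quartet=3 acc=0x3CD61 bytes_emitted=0
After char 3 ('D'=3): chars_in_quartet=4 acc=0xF35843 -> emit F3 58 43, reset; bytes_emitted=3
After char 4 ('t'=45): chars_in_quartet=1 acc=0x2D bytes_emitted=3
After char 5 ('y'=50): chars_in_quartet=2 acc=0xB72 bytes_emitted=3
After char 6 ('H'=7): chars_in_quartet=3 acc=0x2DC87 bytes_emitted=3
After char 7 ('b'=27): chars_in_quartet=4 acc=0xB721DB -> emit B7 21 DB, reset; bytes_emitted=6
After char 8 ('Y'=24): chars_in_quartet=1 acc=0x18 bytes_emitted=6
After char 9 ('5'=57): chars_in_quartet=2 acc=0x639 bytes_emitted=6
After char 10 ('i'=34): chars_in_quartet=3 acc=0x18E62 bytes_emitted=6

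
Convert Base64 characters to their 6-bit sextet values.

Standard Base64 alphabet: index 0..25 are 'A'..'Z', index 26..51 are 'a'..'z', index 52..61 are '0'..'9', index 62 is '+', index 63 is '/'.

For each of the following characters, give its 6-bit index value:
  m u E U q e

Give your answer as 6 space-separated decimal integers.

Answer: 38 46 4 20 42 30

Derivation:
'm': a..z range, 26 + ord('m') − ord('a') = 38
'u': a..z range, 26 + ord('u') − ord('a') = 46
'E': A..Z range, ord('E') − ord('A') = 4
'U': A..Z range, ord('U') − ord('A') = 20
'q': a..z range, 26 + ord('q') − ord('a') = 42
'e': a..z range, 26 + ord('e') − ord('a') = 30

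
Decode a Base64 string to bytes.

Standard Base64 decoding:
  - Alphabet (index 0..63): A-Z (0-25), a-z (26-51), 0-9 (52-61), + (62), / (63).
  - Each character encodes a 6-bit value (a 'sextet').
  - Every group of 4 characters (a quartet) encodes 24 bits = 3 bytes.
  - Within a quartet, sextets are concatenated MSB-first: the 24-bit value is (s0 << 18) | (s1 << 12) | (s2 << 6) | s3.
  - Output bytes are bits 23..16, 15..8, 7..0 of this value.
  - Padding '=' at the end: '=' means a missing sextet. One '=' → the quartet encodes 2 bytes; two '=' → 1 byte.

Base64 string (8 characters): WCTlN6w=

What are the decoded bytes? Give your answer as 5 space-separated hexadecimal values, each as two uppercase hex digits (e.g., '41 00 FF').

Answer: 58 24 E5 37 AC

Derivation:
After char 0 ('W'=22): chars_in_quartet=1 acc=0x16 bytes_emitted=0
After char 1 ('C'=2): chars_in_quartet=2 acc=0x582 bytes_emitted=0
After char 2 ('T'=19): chars_in_quartet=3 acc=0x16093 bytes_emitted=0
After char 3 ('l'=37): chars_in_quartet=4 acc=0x5824E5 -> emit 58 24 E5, reset; bytes_emitted=3
After char 4 ('N'=13): chars_in_quartet=1 acc=0xD bytes_emitted=3
After char 5 ('6'=58): chars_in_quartet=2 acc=0x37A bytes_emitted=3
After char 6 ('w'=48): chars_in_quartet=3 acc=0xDEB0 bytes_emitted=3
Padding '=': partial quartet acc=0xDEB0 -> emit 37 AC; bytes_emitted=5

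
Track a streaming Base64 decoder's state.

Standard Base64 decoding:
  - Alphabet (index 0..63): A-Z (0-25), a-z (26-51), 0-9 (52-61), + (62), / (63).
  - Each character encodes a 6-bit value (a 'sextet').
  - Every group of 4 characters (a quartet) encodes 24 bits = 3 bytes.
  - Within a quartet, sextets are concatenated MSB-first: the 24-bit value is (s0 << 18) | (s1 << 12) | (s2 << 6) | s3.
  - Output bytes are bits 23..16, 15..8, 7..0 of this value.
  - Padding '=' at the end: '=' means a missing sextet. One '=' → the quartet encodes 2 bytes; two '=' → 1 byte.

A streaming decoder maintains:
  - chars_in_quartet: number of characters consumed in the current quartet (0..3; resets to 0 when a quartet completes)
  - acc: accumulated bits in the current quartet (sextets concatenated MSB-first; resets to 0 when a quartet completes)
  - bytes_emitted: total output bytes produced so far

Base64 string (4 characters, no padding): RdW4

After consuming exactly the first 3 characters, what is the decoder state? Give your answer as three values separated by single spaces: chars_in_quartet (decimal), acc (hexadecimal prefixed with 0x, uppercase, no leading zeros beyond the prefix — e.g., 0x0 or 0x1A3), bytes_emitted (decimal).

After char 0 ('R'=17): chars_in_quartet=1 acc=0x11 bytes_emitted=0
After char 1 ('d'=29): chars_in_quartet=2 acc=0x45D bytes_emitted=0
After char 2 ('W'=22): chars_in_quartet=3 acc=0x11756 bytes_emitted=0

Answer: 3 0x11756 0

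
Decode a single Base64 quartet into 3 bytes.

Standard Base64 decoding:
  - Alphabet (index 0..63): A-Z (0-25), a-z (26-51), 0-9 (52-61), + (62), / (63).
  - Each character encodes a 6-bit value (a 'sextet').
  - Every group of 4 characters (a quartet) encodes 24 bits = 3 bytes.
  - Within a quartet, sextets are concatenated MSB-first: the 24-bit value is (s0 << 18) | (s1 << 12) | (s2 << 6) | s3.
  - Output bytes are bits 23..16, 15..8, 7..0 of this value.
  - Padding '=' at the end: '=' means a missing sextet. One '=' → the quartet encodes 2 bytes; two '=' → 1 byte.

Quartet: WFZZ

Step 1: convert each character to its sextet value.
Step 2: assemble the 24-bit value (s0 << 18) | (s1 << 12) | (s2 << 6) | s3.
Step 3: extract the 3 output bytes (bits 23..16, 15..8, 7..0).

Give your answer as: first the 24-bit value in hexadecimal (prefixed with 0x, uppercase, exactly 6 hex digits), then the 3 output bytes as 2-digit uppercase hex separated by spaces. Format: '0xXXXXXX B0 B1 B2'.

Answer: 0x585659 58 56 59

Derivation:
Sextets: W=22, F=5, Z=25, Z=25
24-bit: (22<<18) | (5<<12) | (25<<6) | 25
      = 0x580000 | 0x005000 | 0x000640 | 0x000019
      = 0x585659
Bytes: (v>>16)&0xFF=58, (v>>8)&0xFF=56, v&0xFF=59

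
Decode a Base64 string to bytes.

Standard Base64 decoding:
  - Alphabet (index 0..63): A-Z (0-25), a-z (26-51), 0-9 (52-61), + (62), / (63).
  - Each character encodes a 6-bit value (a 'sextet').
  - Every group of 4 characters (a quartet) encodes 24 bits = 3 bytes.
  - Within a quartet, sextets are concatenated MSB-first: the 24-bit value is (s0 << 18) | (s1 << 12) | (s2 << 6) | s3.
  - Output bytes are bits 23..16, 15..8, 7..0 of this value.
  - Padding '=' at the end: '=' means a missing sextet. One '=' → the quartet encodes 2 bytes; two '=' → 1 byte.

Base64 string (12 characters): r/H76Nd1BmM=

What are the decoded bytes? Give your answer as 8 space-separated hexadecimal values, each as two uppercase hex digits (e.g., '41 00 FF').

After char 0 ('r'=43): chars_in_quartet=1 acc=0x2B bytes_emitted=0
After char 1 ('/'=63): chars_in_quartet=2 acc=0xAFF bytes_emitted=0
After char 2 ('H'=7): chars_in_quartet=3 acc=0x2BFC7 bytes_emitted=0
After char 3 ('7'=59): chars_in_quartet=4 acc=0xAFF1FB -> emit AF F1 FB, reset; bytes_emitted=3
After char 4 ('6'=58): chars_in_quartet=1 acc=0x3A bytes_emitted=3
After char 5 ('N'=13): chars_in_quartet=2 acc=0xE8D bytes_emitted=3
After char 6 ('d'=29): chars_in_quartet=3 acc=0x3A35D bytes_emitted=3
After char 7 ('1'=53): chars_in_quartet=4 acc=0xE8D775 -> emit E8 D7 75, reset; bytes_emitted=6
After char 8 ('B'=1): chars_in_quartet=1 acc=0x1 bytes_emitted=6
After char 9 ('m'=38): chars_in_quartet=2 acc=0x66 bytes_emitted=6
After char 10 ('M'=12): chars_in_quartet=3 acc=0x198C bytes_emitted=6
Padding '=': partial quartet acc=0x198C -> emit 06 63; bytes_emitted=8

Answer: AF F1 FB E8 D7 75 06 63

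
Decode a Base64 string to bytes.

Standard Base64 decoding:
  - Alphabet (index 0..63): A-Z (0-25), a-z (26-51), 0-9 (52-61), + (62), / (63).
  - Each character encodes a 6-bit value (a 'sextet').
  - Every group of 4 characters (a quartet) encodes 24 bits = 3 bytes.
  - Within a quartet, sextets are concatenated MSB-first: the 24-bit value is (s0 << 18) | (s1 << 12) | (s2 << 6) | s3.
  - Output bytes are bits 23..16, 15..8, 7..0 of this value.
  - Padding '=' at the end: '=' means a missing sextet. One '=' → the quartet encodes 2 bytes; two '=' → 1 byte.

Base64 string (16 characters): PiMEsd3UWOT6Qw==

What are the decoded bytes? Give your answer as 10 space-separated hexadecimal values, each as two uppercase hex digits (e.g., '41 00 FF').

After char 0 ('P'=15): chars_in_quartet=1 acc=0xF bytes_emitted=0
After char 1 ('i'=34): chars_in_quartet=2 acc=0x3E2 bytes_emitted=0
After char 2 ('M'=12): chars_in_quartet=3 acc=0xF88C bytes_emitted=0
After char 3 ('E'=4): chars_in_quartet=4 acc=0x3E2304 -> emit 3E 23 04, reset; bytes_emitted=3
After char 4 ('s'=44): chars_in_quartet=1 acc=0x2C bytes_emitted=3
After char 5 ('d'=29): chars_in_quartet=2 acc=0xB1D bytes_emitted=3
After char 6 ('3'=55): chars_in_quartet=3 acc=0x2C777 bytes_emitted=3
After char 7 ('U'=20): chars_in_quartet=4 acc=0xB1DDD4 -> emit B1 DD D4, reset; bytes_emitted=6
After char 8 ('W'=22): chars_in_quartet=1 acc=0x16 bytes_emitted=6
After char 9 ('O'=14): chars_in_quartet=2 acc=0x58E bytes_emitted=6
After char 10 ('T'=19): chars_in_quartet=3 acc=0x16393 bytes_emitted=6
After char 11 ('6'=58): chars_in_quartet=4 acc=0x58E4FA -> emit 58 E4 FA, reset; bytes_emitted=9
After char 12 ('Q'=16): chars_in_quartet=1 acc=0x10 bytes_emitted=9
After char 13 ('w'=48): chars_in_quartet=2 acc=0x430 bytes_emitted=9
Padding '==': partial quartet acc=0x430 -> emit 43; bytes_emitted=10

Answer: 3E 23 04 B1 DD D4 58 E4 FA 43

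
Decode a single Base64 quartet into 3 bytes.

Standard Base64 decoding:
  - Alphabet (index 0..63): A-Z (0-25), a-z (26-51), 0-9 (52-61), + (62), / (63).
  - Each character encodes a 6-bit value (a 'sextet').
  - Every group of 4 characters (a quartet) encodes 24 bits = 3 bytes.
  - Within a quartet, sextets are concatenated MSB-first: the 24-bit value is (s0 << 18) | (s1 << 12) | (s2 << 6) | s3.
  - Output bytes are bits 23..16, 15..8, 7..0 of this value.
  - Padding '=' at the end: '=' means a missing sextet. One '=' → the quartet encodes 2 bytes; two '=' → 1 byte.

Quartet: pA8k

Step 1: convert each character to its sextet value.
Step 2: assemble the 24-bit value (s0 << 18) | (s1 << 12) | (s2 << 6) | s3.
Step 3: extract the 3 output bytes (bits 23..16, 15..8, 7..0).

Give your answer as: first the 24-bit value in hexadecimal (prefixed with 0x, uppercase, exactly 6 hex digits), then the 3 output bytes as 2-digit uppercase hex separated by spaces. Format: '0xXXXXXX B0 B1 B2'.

Answer: 0xA40F24 A4 0F 24

Derivation:
Sextets: p=41, A=0, 8=60, k=36
24-bit: (41<<18) | (0<<12) | (60<<6) | 36
      = 0xA40000 | 0x000000 | 0x000F00 | 0x000024
      = 0xA40F24
Bytes: (v>>16)&0xFF=A4, (v>>8)&0xFF=0F, v&0xFF=24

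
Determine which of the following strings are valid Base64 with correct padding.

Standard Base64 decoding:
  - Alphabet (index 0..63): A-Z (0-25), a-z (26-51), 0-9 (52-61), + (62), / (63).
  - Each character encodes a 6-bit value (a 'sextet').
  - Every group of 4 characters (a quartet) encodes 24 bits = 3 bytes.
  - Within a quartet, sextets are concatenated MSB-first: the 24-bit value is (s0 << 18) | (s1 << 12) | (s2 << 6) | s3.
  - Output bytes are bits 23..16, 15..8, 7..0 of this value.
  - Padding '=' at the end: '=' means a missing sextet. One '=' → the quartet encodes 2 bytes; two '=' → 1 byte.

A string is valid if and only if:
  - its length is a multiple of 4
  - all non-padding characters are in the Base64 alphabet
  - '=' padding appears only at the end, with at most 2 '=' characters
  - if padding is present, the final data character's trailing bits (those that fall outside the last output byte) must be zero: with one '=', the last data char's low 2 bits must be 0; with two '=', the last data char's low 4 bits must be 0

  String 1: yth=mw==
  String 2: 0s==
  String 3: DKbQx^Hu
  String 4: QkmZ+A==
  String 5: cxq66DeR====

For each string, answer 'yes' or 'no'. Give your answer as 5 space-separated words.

Answer: no no no yes no

Derivation:
String 1: 'yth=mw==' → invalid (bad char(s): ['=']; '=' in middle)
String 2: '0s==' → invalid (bad trailing bits)
String 3: 'DKbQx^Hu' → invalid (bad char(s): ['^'])
String 4: 'QkmZ+A==' → valid
String 5: 'cxq66DeR====' → invalid (4 pad chars (max 2))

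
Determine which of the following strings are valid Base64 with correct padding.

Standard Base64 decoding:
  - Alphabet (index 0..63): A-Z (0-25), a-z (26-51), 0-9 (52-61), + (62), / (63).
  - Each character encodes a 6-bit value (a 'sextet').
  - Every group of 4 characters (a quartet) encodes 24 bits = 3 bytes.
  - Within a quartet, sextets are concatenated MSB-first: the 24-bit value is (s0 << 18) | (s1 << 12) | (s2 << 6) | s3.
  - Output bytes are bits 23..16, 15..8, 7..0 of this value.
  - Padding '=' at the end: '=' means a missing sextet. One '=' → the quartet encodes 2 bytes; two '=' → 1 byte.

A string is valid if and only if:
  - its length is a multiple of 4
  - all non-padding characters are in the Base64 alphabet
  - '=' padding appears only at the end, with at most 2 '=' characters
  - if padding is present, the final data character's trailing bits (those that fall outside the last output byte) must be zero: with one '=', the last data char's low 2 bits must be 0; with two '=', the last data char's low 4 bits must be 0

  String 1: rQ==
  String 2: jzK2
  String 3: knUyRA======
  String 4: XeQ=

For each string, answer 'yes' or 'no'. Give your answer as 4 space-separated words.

String 1: 'rQ==' → valid
String 2: 'jzK2' → valid
String 3: 'knUyRA======' → invalid (6 pad chars (max 2))
String 4: 'XeQ=' → valid

Answer: yes yes no yes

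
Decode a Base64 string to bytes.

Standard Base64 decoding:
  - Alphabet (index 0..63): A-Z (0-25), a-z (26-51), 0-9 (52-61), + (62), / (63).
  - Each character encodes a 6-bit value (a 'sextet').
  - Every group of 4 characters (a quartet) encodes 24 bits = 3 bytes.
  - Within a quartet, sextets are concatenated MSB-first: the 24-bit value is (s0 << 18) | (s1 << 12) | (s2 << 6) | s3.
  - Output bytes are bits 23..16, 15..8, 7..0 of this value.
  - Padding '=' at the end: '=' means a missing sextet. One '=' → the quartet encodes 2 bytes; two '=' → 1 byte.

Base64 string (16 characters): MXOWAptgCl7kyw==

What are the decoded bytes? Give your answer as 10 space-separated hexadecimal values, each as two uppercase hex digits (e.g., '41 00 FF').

After char 0 ('M'=12): chars_in_quartet=1 acc=0xC bytes_emitted=0
After char 1 ('X'=23): chars_in_quartet=2 acc=0x317 bytes_emitted=0
After char 2 ('O'=14): chars_in_quartet=3 acc=0xC5CE bytes_emitted=0
After char 3 ('W'=22): chars_in_quartet=4 acc=0x317396 -> emit 31 73 96, reset; bytes_emitted=3
After char 4 ('A'=0): chars_in_quartet=1 acc=0x0 bytes_emitted=3
After char 5 ('p'=41): chars_in_quartet=2 acc=0x29 bytes_emitted=3
After char 6 ('t'=45): chars_in_quartet=3 acc=0xA6D bytes_emitted=3
After char 7 ('g'=32): chars_in_quartet=4 acc=0x29B60 -> emit 02 9B 60, reset; bytes_emitted=6
After char 8 ('C'=2): chars_in_quartet=1 acc=0x2 bytes_emitted=6
After char 9 ('l'=37): chars_in_quartet=2 acc=0xA5 bytes_emitted=6
After char 10 ('7'=59): chars_in_quartet=3 acc=0x297B bytes_emitted=6
After char 11 ('k'=36): chars_in_quartet=4 acc=0xA5EE4 -> emit 0A 5E E4, reset; bytes_emitted=9
After char 12 ('y'=50): chars_in_quartet=1 acc=0x32 bytes_emitted=9
After char 13 ('w'=48): chars_in_quartet=2 acc=0xCB0 bytes_emitted=9
Padding '==': partial quartet acc=0xCB0 -> emit CB; bytes_emitted=10

Answer: 31 73 96 02 9B 60 0A 5E E4 CB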